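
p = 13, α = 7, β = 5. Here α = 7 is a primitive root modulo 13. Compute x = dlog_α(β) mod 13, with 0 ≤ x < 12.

3

Successive powers of 7 modulo 13:
  7^0=1  7^1=7  7^2=10  7^3=5
So 7^3 ≡ 5 (mod 13), giving x = 3.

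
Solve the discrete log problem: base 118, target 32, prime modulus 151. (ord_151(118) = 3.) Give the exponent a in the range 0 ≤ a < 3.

Successive powers of 118 modulo 151:
  118^0=1  118^1=118  118^2=32
So 118^2 ≡ 32 (mod 151), giving a = 2.

2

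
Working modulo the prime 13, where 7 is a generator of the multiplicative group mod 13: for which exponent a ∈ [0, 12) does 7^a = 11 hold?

Successive powers of 7 modulo 13:
  7^0=1  7^1=7  7^2=10  7^3=5  7^4=9  7^5=11
So 7^5 ≡ 11 (mod 13), giving a = 5.

5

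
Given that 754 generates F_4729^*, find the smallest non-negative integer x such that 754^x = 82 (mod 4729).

33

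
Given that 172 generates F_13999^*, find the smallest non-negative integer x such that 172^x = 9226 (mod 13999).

Baby-step giant-step with m = ceil(sqrt(13998)) = 119.
Baby table (172^j mod 13999 for j=0..118):
  0:1  1:172  2:1586  3:6811  4:9575  5:9017  6:11034  7:7983
  8:1174  9:5942  10:97  11:2685  12:13852  13:2714  14:4841  15:6711
  16:6374  17:4406  18:1886  19:2415  20:9409  21:8463  22:13739  23:11276
  24:7610  25:7013  26:2322  27:7412  28:955  29:10271  30:2738  31:8969
  32:2778  33:1850  34:10222  35:8309  36:1250  37:5015  38:8641  39:2358
  40:13604  41:2055  42:3485  43:11462  44:11604  45:8030  46:9258  47:10489
  48:12236  49:4742  50:3682  51:3349  52:2069  53:5893  54:5668  55:8965
  56:2090  57:9505  58:10976  59:12006  60:7179  61:2876  62:4707  63:11661
  64:3835  65:1667  66:6744  67:12050  68:748  69:2665  70:10412  71:12991
  72:8611  73:11197  74:8021  75:7710  76:10214  77:6933  78:2561  79:6523
  80:2036  81:217  82:9326  83:8186  84:8092  85:5923  86:10828  87:549
  88:10434  89:2776  90:1506  91:7050  92:8686  93:10098  94:980  95:572
  96:391  97:11256  98:4170  99:3291  100:6092  101:11898  102:2602  103:13575
  104:11066  105:13487  106:9929  107:13909  108:12518  109:11249  110:2966  111:6188
  112:412  113:869  114:9478  115:6332  116:11181  117:5269  118:10332
Giant step factor: 172^(-119) ≡ 9630 (mod 13999).
Scan 9226·9630^i mod 13999 for i = 0, 1, …:
  i=0: 9226   i=1: 8726   i=2: 9382   i=3: 13113
  i=4: 7210   i=5: 11259   i=6: 1915   i=7: 4767
  i=8: 3489   i=9: 1470     …   i=91: 12746
  i=92: 748
Match at i=92, j=68: x = 92·119 + 68 = 11016.

11016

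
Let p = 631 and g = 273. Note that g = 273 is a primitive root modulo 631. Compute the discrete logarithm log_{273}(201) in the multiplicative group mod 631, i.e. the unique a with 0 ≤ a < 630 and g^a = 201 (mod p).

Baby-step giant-step with m = ceil(sqrt(630)) = 26.
Baby table (273^j mod 631 for j=0..25):
  0:1  1:273  2:71  3:453  4:624  5:613  6:134  7:615
  8:49  9:126  10:324  11:112  12:288  13:380  14:256  15:478
  16:508  17:495  18:101  19:440  20:230  21:321  22:555  23:75
  24:283  25:277
Giant step factor: 273^(-26) ≡ 580 (mod 631).
Scan 201·580^i mod 631 for i = 0, 1, …:
  i=0: 201   i=1: 476   i=2: 333   i=3: 54
  i=4: 401   i=5: 372   i=6: 589   i=7: 249
  i=8: 552   i=9: 243     …   i=15: 147
  i=16: 75
Match at i=16, j=23: a = 16·26 + 23 = 439.

439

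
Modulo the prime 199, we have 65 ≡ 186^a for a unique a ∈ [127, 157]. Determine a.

148

Compute 186^127 mod 199 = 143, then multiply by 186 repeatedly:
  186^127=143  186^128=131  186^129=88  186^130=50  186^131=146
  186^132=92  186^133=197  186^134=26  186^135=60  186^136=16
  186^137=190  186^138=117  186^139=71  186^140=72  186^141=59
  186^142=29  186^143=21  186^144=125  186^145=166  186^146=31
  186^147=194  186^148=65
Found 65 at exponent 148.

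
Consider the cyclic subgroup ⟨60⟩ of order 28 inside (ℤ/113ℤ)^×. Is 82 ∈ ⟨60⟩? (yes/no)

no

82 ∈ ⟨60⟩ iff 82^28 ≡ 1 (mod 113), since |⟨60⟩| = 28.
82^28 mod 113 = 112.
Since 112 ≠ 1, 82 does not lie in the subgroup.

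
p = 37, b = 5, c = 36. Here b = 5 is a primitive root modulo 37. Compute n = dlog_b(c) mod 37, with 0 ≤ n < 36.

Successive powers of 5 modulo 37:
  5^0=1  5^1=5  5^2=25  5^3=14  5^4=33  5^5=17
  5^6=11  5^7=18  5^8=16  5^9=6  5^10=30  5^11=2
  5^12=10  5^13=13  5^14=28  5^15=29  5^16=34  5^17=22
  5^18=36
So 5^18 ≡ 36 (mod 37), giving n = 18.

18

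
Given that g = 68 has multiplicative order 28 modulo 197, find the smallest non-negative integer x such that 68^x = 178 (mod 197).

4

Successive powers of 68 modulo 197:
  68^0=1  68^1=68  68^2=93  68^3=20  68^4=178
So 68^4 ≡ 178 (mod 197), giving x = 4.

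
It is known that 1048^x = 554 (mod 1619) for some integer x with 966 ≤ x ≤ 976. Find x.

Compute 1048^966 mod 1619 = 1072, then multiply by 1048 repeatedly:
  1048^966=1072  1048^967=1489  1048^968=1375  1048^969=90  1048^970=418
  1048^971=934  1048^972=956  1048^973=1346  1048^974=459  1048^975=189
  1048^976=554
Found 554 at exponent 976.

976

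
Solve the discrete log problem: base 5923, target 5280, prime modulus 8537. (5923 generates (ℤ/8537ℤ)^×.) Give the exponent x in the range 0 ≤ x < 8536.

7094

Baby-step giant-step with m = ceil(sqrt(8536)) = 93.
Baby table (5923^j mod 8537 for j=0..92):
  0:1  1:5923  2:3396  3:1336  4:7866  5:3909  6:663  7:8466
  8:6317  9:6457  10:7588  11:4956  12:4182  13:4149  14:5041  15:3954
  16:2551  17:7620  18:6678  19:1873  20:4216  21:643  22:987  23:6693
  24:5348  25:3934  26:3609  27:7996  28:5569  29:6756  30:2869  31:4457
  32:2407  33:8408  34:4263  35:5840  36:6933  37:1189  38:7959  39:8380
  40:622  41:4659  42:3673  43:2903  44:951  45:6890  46:2610  47:7060
  48:2154  49:3864  50:7312  51:775  52:5956  53:2504  54:2423  55:732
  56:7377  57:1605  58:4734  59:3974  60:1493  61:7244  62:7787  63:5527
  64:5563  65:5366  66:8104  67:4978  68:6433  69:2028  70:285  71:6266
  72:3179  73:5132  74:5116  75:4255  76:1141  77:5376  78:7575  79:4790
  80:2719  81:3855  82:5227  83:4359  84:2469  85:6  86:1390  87:3302
  88:8016  89:4511  90:6380  91:3978  92:8111
Giant step factor: 5923^(-93) ≡ 2995 (mod 8537).
Scan 5280·2995^i mod 8537 for i = 0, 1, …:
  i=0: 5280   i=1: 3076   i=2: 1197   i=3: 8012
  i=4: 6970   i=5: 2185   i=6: 4733   i=7: 3915
  i=8: 4124   i=9: 6878     …   i=75: 8504
  i=76: 3609
Match at i=76, j=26: x = 76·93 + 26 = 7094.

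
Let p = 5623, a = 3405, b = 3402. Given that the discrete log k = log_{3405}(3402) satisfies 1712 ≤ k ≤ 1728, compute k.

1724

Compute 3405^1712 mod 5623 = 4798, then multiply by 3405 repeatedly:
  3405^1712=4798  3405^1713=2375  3405^1714=1001  3405^1715=867  3405^1716=60
  3405^1717=1872  3405^1718=3301  3405^1719=5151  3405^1720=1018  3405^1721=2522
  3405^1722=1089  3405^1723=2488  3405^1724=3402
Found 3402 at exponent 1724.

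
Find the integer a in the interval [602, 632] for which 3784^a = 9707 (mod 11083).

Compute 3784^602 mod 11083 = 1421, then multiply by 3784 repeatedly:
  3784^602=1421  3784^603=1809  3784^604=7045  3784^605=3665  3784^606=3527
  3784^607=2236  3784^608=4695  3784^609=10914  3784^610=3318  3784^611=9356
  3784^612=4002  3784^613=4190  3784^614=6270  3784^615=8060  3784^616=9707
Found 9707 at exponent 616.

616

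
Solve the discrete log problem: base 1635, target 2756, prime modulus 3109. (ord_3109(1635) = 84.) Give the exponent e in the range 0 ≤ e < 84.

Baby-step giant-step with m = ceil(sqrt(84)) = 10.
Baby table (1635^j mod 3109 for j=0..9):
  0:1  1:1635  2:2594  3:514  4:960  5:2664  6:3040  7:2218
  8:1336  9:1842
Giant step factor: 1635^(-10) ≡ 3024 (mod 3109).
Scan 2756·3024^i mod 3109 for i = 0, 1, …:
  i=0: 2756   i=1: 2024   i=2: 2064   i=3: 1773
  i=4: 1636   i=5: 845   i=6: 2791   i=7: 2158
  i=8: 1
Match at i=8, j=0: e = 8·10 + 0 = 80.

80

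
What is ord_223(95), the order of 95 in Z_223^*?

The order of 95 must divide p − 1 = 222 = 2 · 3 · 37.
Divisors: 1, 2, 3, 6, 37, 74, 111, 222.
Check each in increasing order: 95^1 ≡ 95;  95^2 ≡ 105;  95^3 ≡ 163;  95^6 ≡ 32;  95^37 ≡ 222;  95^74 ≡ 1.
Smallest exponent giving 1 is 74.

74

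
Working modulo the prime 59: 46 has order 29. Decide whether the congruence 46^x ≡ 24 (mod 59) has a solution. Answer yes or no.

24 ∈ ⟨46⟩ iff 24^29 ≡ 1 (mod 59), since |⟨46⟩| = 29.
24^29 mod 59 = 58.
Since 58 ≠ 1, 24 does not lie in the subgroup.

no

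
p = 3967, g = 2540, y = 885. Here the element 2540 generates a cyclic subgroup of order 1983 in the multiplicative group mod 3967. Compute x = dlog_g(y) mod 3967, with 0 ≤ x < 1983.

Baby-step giant-step with m = ceil(sqrt(1983)) = 45.
Baby table (2540^j mod 3967 for j=0..44):
  0:1  1:2540  2:1258  3:1885  4:3698  5:3031  6:2760  7:711
  8:955  9:1863  10:3356  11:3124  12:960  13:2662  14:1712  15:648
  16:3582  17:1949  18:3611  19:236  20:423  21:3330  22:556  23:3955
  24:1256  25:772  26:1182  27:3228  28:3298  29:2583  30:3369  31:441
  32:1446  33:3365  34:2182  35:381  36:3759  37:3258  38:158  39:653
  40:414  41:305  42:1135  43:2858  44:3677
Giant step factor: 2540^(-45) ≡ 789 (mod 3967).
Scan 885·789^i mod 3967 for i = 0, 1, …:
  i=0: 885   i=1: 73   i=2: 2059   i=3: 2048
  i=4: 1303   i=5: 614   i=6: 472   i=7: 3477
  i=8: 2156   i=9: 3208     …   i=14: 92
  i=15: 1182
Match at i=15, j=26: x = 15·45 + 26 = 701.

701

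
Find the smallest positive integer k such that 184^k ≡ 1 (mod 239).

238

The order of 184 must divide p − 1 = 238 = 2 · 7 · 17.
Divisors: 1, 2, 7, 14, 17, 34, 119, 238.
Check each in increasing order: 184^1 ≡ 184;  184^2 ≡ 157;  184^7 ≡ 203;  184^14 ≡ 101;  184^17 ≡ 215;  184^34 ≡ 98;  184^119 ≡ 238;  184^238 ≡ 1.
Smallest exponent giving 1 is 238.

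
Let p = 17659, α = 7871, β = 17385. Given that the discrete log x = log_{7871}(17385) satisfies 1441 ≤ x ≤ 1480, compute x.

1464

Compute 7871^1441 mod 17659 = 4845, then multiply by 7871 repeatedly:
  7871^1441=4845  7871^1442=9214  7871^1443=15540  7871^1444=9106  7871^1445=13104
  7871^1446=13024  7871^1447=1409  7871^1448=387  7871^1449=8729  7871^1450=12449
  7871^1451=13947  7871^1452=8493  7871^1453=9088  7871^1454=12698  7871^1455=13677
  7871^1456=2403  7871^1457=1224  7871^1458=9949  7871^1459=8573  7871^1460=3044
  7871^1461=13720  7871^1462=5335  7871^1463=16342  7871^1464=17385
Found 17385 at exponent 1464.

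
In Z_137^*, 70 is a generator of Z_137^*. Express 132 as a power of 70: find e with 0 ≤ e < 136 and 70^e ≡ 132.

105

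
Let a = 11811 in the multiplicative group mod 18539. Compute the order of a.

713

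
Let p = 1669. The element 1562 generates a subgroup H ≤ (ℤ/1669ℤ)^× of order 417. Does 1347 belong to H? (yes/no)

yes

1347 ∈ ⟨1562⟩ iff 1347^417 ≡ 1 (mod 1669), since |⟨1562⟩| = 417.
1347^417 mod 1669 = 1.
Since 1 = 1, 1347 lies in the subgroup.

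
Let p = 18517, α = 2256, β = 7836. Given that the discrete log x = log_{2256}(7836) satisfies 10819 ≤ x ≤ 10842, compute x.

Compute 2256^10819 mod 18517 = 16335, then multiply by 2256 repeatedly:
  2256^10819=16335  2256^10820=2930  2256^10821=18028  2256^10822=7836
Found 7836 at exponent 10822.

10822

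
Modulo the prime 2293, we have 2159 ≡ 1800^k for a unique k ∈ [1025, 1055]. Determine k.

Compute 1800^1025 mod 2293 = 929, then multiply by 1800 repeatedly:
  1800^1025=929  1800^1026=603  1800^1027=811  1800^1028=1452  1800^1029=1873
  1800^1030=690  1800^1031=1487  1800^1032=669  1800^1033=375  1800^1034=858
  1800^1035=1211  1800^1036=1450  1800^1037=566  1800^1038=708  1800^1039=1785
  1800^1040=507  1800^1041=2279  1800^1042=23  1800^1043=126  1800^1044=2086
  1800^1045=1159  1800^1046=1863  1800^1047=1034  1800^1048=1577  1800^1049=2159
Found 2159 at exponent 1049.

1049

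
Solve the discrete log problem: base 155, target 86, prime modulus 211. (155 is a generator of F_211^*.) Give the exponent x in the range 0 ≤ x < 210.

Baby-step giant-step with m = ceil(sqrt(210)) = 15.
Baby table (155^j mod 211 for j=0..14):
  0:1  1:155  2:182  3:147  4:208  5:168  6:87  7:192
  8:9  9:129  10:161  11:57  12:184  13:35  14:150
Giant step factor: 155^(-15) ≡ 153 (mod 211).
Scan 86·153^i mod 211 for i = 0, 1, …:
  i=0: 86   i=1: 76   i=2: 23   i=3: 143
  i=4: 146   i=5: 183   i=6: 147
Match at i=6, j=3: x = 6·15 + 3 = 93.

93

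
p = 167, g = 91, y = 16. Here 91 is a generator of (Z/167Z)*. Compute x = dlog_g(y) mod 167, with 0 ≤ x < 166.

Successive powers of 91 modulo 167:
  91^0=1  91^1=91  91^2=98  91^3=67  91^4=85  91^5=53
  91^6=147  91^7=17  91^8=44  91^9=163  91^10=137  91^11=109
  91^12=66  91^13=161  91^14=122  91^15=80  91^16=99  91^17=158
  91^18=16
So 91^18 ≡ 16 (mod 167), giving x = 18.

18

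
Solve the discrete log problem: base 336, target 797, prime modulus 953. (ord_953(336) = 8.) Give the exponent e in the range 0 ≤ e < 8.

3

Successive powers of 336 modulo 953:
  336^0=1  336^1=336  336^2=442  336^3=797
So 336^3 ≡ 797 (mod 953), giving e = 3.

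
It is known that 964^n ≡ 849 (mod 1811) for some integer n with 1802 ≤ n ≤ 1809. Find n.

1807

Compute 964^1802 mod 1811 = 494, then multiply by 964 repeatedly:
  964^1802=494  964^1803=1734  964^1804=23  964^1805=440  964^1806=386
  964^1807=849
Found 849 at exponent 1807.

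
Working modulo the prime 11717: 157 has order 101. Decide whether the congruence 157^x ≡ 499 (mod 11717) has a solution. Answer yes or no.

no

499 ∈ ⟨157⟩ iff 499^101 ≡ 1 (mod 11717), since |⟨157⟩| = 101.
499^101 mod 11717 = 3048.
Since 3048 ≠ 1, 499 does not lie in the subgroup.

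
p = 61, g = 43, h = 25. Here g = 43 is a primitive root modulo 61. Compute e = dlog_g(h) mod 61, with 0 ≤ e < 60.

8

Successive powers of 43 modulo 61:
  43^0=1  43^1=43  43^2=19  43^3=24  43^4=56  43^5=29
  43^6=27  43^7=2  43^8=25
So 43^8 ≡ 25 (mod 61), giving e = 8.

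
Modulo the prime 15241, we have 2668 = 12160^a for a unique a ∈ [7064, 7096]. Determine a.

7079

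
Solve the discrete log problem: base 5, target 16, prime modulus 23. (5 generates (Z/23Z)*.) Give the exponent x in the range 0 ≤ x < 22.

8

Successive powers of 5 modulo 23:
  5^0=1  5^1=5  5^2=2  5^3=10  5^4=4  5^5=20
  5^6=8  5^7=17  5^8=16
So 5^8 ≡ 16 (mod 23), giving x = 8.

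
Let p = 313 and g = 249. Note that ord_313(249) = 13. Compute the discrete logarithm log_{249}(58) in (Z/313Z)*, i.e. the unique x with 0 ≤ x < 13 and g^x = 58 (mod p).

Successive powers of 249 modulo 313:
  249^0=1  249^1=249  249^2=27  249^3=150  249^4=103  249^5=294
  249^6=277  249^7=113  249^8=280  249^9=234  249^10=48  249^11=58
So 249^11 ≡ 58 (mod 313), giving x = 11.

11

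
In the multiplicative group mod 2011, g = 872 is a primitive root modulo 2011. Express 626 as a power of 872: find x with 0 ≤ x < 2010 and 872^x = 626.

Baby-step giant-step with m = ceil(sqrt(2010)) = 45.
Baby table (872^j mod 2011 for j=0..44):
  0:1  1:872  2:226  3:2005  4:801  5:655  6:36  7:1227
  8:92  9:1795  10:682  11:1459  12:1296  13:1941  14:1301  15:268
  16:420  17:238  18:403  19:1502  20:583  21:1604  22:1043  23:524
  24:431  25:1786  26:878  27:1436  28:1350  29:765  30:1439  31:1955
  32:1443  33:1421  34:336  35:1397  36:1529  37:2006  38:1673  39:881
  40:30  41:17  42:747  43:1831  44:1909
Giant step factor: 872^(-45) ≡ 835 (mod 2011).
Scan 626·835^i mod 2011 for i = 0, 1, …:
  i=0: 626   i=1: 1861   i=2: 1443
Match at i=2, j=32: x = 2·45 + 32 = 122.

122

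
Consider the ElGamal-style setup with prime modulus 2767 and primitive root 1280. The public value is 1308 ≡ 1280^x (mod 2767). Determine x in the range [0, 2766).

2222

Baby-step giant-step with m = ceil(sqrt(2766)) = 53.
Baby table (1280^j mod 2767 for j=0..52):
  0:1  1:1280  2:336  3:1195  4:2216  5:305  6:253  7:101
  8:1998  9:732  10:1714  11:2456  12:368  13:650  14:1900  15:2574
  16:1990  17:1560  18:1793  19:1197  20:2009  21:977  22:2643  23:1766
  24:2608  25:1238  26:1916  27:918  28:1832  29:1311  30:1278  31:543
  32:523  33:2593  34:1407  35:2410  36:2362  37:1796  38:2270  39:250
  40:1795  41:990  42:2681  43:600  44:1541  45:2376  46:347  47:1440
  48:378  49:2382  50:2493  51:689  52:2014
Giant step factor: 1280^(-53) ≡ 2213 (mod 2767).
Scan 1308·2213^i mod 2767 for i = 0, 1, …:
  i=0: 1308   i=1: 322   i=2: 1467   i=3: 780
  i=4: 2299   i=5: 1941   i=6: 1049   i=7: 2691
  i=8: 599   i=9: 194     …   i=40: 1564
  i=41: 2382
Match at i=41, j=49: x = 41·53 + 49 = 2222.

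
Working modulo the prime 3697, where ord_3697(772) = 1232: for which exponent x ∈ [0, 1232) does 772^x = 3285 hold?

Baby-step giant-step with m = ceil(sqrt(1232)) = 36.
Baby table (772^j mod 3697 for j=0..35):
  0:1  1:772  2:767  3:604  4:466  5:1143  6:2510  7:492
  8:2730  9:270  10:1408  11:58  12:412  13:122  14:1759  15:1149
  16:3445  17:1397  18:2657  19:3066  20:872  21:330  22:3364  23:1714
  24:3379  25:2203  26:96  27:172  28:3389  29:2529  30:372  31:2515
  32:655  33:2868  34:3290  35:41
Giant step factor: 772^(-36) ≡ 3567 (mod 3697).
Scan 3285·3567^i mod 3697 for i = 0, 1, …:
  i=0: 3285   i=1: 1802   i=2: 2348   i=3: 1611
  i=4: 1299   i=5: 1192   i=6: 314   i=7: 3544
  i=8: 1405   i=9: 2200     …   i=16: 1822
  i=17: 3445
Match at i=17, j=16: x = 17·36 + 16 = 628.

628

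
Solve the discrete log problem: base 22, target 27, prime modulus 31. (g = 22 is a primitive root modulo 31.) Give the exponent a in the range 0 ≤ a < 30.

Successive powers of 22 modulo 31:
  22^0=1  22^1=22  22^2=19  22^3=15  22^4=20  22^5=6
  22^6=8  22^7=21  22^8=28  22^9=27
So 22^9 ≡ 27 (mod 31), giving a = 9.

9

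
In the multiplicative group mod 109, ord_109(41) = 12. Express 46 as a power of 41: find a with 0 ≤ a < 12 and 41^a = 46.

Successive powers of 41 modulo 109:
  41^0=1  41^1=41  41^2=46
So 41^2 ≡ 46 (mod 109), giving a = 2.

2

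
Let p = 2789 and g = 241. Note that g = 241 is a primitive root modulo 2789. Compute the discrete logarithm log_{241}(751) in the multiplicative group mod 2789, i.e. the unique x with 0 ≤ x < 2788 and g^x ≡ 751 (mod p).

Baby-step giant-step with m = ceil(sqrt(2788)) = 53.
Baby table (241^j mod 2789 for j=0..52):
  0:1  1:241  2:2301  3:2319  4:1079  5:662  6:569  7:468
  8:1228  9:314  10:371  11:163  12:237  13:1337  14:1482  15:170
  16:1924  17:710  18:981  19:2145  20:980  21:1904  22:1468  23:2374
  24:389  25:1712  26:2609  27:1244  28:1381  29:930  30:1010  31:767
  32:773  33:2219  34:2080  35:2049  36:156  37:1339  38:1964  39:1983
  40:984  41:79  42:2305  43:494  44:1916  45:1571  46:2096  47:327
  48:715  49:2186  50:2494  51:1419  52:1721
Giant step factor: 241^(-53) ≡ 380 (mod 2789).
Scan 751·380^i mod 2789 for i = 0, 1, …:
  i=0: 751   i=1: 902   i=2: 2502   i=3: 2500
  i=4: 1740   i=5: 207   i=6: 568   i=7: 1087
  i=8: 288   i=9: 669     …   i=21: 2024
  i=22: 2145
Match at i=22, j=19: x = 22·53 + 19 = 1185.

1185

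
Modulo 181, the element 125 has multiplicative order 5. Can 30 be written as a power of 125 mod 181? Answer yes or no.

no

⟨125⟩ has order 5; its elements mod 181 are {1, 42, 59, 125, 135}.
30 is not in this set.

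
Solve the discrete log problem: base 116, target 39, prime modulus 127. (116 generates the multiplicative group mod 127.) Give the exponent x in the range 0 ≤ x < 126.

19

Baby-step giant-step with m = ceil(sqrt(126)) = 12.
Baby table (116^j mod 127 for j=0..11):
  0:1  1:116  2:121  3:66  4:36  5:112  6:38  7:90
  8:26  9:95  10:98  11:65
Giant step factor: 116^(-12) ≡ 100 (mod 127).
Scan 39·100^i mod 127 for i = 0, 1, …:
  i=0: 39   i=1: 90
Match at i=1, j=7: x = 1·12 + 7 = 19.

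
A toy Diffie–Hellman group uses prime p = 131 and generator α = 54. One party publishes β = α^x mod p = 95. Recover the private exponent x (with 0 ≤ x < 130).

Baby-step giant-step with m = ceil(sqrt(130)) = 12.
Baby table (54^j mod 131 for j=0..11):
  0:1  1:54  2:34  3:2  4:108  5:68  6:4  7:85
  8:5  9:8  10:39  11:10
Giant step factor: 54^(-12) ≡ 41 (mod 131).
Scan 95·41^i mod 131 for i = 0, 1, …:
  i=0: 95   i=1: 96   i=2: 6   i=3: 115
  i=4: 130   i=5: 90   i=6: 22   i=7: 116
  i=8: 40   i=9: 68
Match at i=9, j=5: x = 9·12 + 5 = 113.

113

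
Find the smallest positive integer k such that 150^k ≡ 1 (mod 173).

The order of 150 must divide p − 1 = 172 = 2^2 · 43.
Divisors: 1, 2, 4, 43, 86, 172.
Check each in increasing order: 150^1 ≡ 150;  150^2 ≡ 10;  150^4 ≡ 100;  150^43 ≡ 172;  150^86 ≡ 1.
Smallest exponent giving 1 is 86.

86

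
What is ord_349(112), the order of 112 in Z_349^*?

348

The order of 112 must divide p − 1 = 348 = 2^2 · 3 · 29.
Divisors: 1, 2, 3, 4, 6, 12, 29, 58, 87, 116, 174, 348.
Check each in increasing order: 112^1 ≡ 112;  112^2 ≡ 329;  112^3 ≡ 203;  112^4 ≡ 51;  112^6 ≡ 27;  112^12 ≡ 31;  112^29 ≡ 160;  112^58 ≡ 123;  112^87 ≡ 136;  112^116 ≡ 122;  112^174 ≡ 348;  112^348 ≡ 1.
Smallest exponent giving 1 is 348.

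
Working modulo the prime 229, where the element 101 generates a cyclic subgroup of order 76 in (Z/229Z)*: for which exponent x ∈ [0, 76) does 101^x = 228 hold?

Baby-step giant-step with m = ceil(sqrt(76)) = 9.
Baby table (101^j mod 229 for j=0..8):
  0:1  1:101  2:125  3:30  4:53  5:86  6:213  7:216
  8:61
Giant step factor: 101^(-9) ≡ 52 (mod 229).
Scan 228·52^i mod 229 for i = 0, 1, …:
  i=0: 228   i=1: 177   i=2: 44   i=3: 227
  i=4: 125
Match at i=4, j=2: x = 4·9 + 2 = 38.

38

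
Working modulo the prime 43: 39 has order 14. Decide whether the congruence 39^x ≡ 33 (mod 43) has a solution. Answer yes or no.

no

⟨39⟩ has order 14; its elements mod 43 are {1, 2, 4, 8, 11, 16, 21, 22, 27, 32, 35, 39, 41, 42}.
33 is not in this set.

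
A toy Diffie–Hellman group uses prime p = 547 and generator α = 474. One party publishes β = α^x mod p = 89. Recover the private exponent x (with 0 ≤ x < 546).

381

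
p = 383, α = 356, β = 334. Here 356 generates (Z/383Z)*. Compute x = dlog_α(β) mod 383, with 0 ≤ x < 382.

19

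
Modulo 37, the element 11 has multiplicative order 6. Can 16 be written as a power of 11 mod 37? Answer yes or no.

no

⟨11⟩ has order 6; its elements mod 37 are {1, 10, 11, 26, 27, 36}.
16 is not in this set.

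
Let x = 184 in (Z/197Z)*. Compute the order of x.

The order of 184 must divide p − 1 = 196 = 2^2 · 7^2.
Divisors: 1, 2, 4, 7, 14, 28, 49, 98, 196.
Check each in increasing order: 184^1 ≡ 184;  184^2 ≡ 169;  184^4 ≡ 193;  184^7 ≡ 120;  184^14 ≡ 19;  184^28 ≡ 164;  184^49 ≡ 14;  184^98 ≡ 196;  184^196 ≡ 1.
Smallest exponent giving 1 is 196.

196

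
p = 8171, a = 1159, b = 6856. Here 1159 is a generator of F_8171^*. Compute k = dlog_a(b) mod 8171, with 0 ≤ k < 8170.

Baby-step giant-step with m = ceil(sqrt(8170)) = 91.
Baby table (1159^j mod 8171 for j=0..90):
  0:1  1:1159  2:3237  3:1194  4:2947  5:95  6:3882  7:5188
  8:7207  9:2151  10:854  11:1095  12:2600  13:6472  14:70  15:7591
  16:5973  17:1870  18:2015  19:6650  20:2097  21:3636  22:6059  23:3492
  24:2583  25:3111  26:2238  27:3635  28:4900  29:255  30:1389  31:164
  32:2143  33:7924  34:7883  35:1219  36:7409  37:7481  38:1048  39:5324
  40:1411  41:1149  42:7989  43:1508  44:7349  45:3309  46:2932  47:7223
  48:4353  49:3620  50:3857  51:726  52:7992  53:4985  54:718  55:6891
  56:3602  57:7508  58:7828  59:2842  60:965  61:7179  62:2383  63:99
  64:347  65:1794  66:3812  67:5768  68:1234  69:281  70:7010  71:2616
  72:503  73:2836  74:2182  75:4099  76:3390  77:6930  78:7948  79:3015
  80:5368  81:3381  82:4670  83:3328  84:440  85:3358  86:2526  87:2416
  88:5662  89:945  90:341
Giant step factor: 1159^(-91) ≡ 4768 (mod 8171).
Scan 6856·4768^i mod 8171 for i = 0, 1, …:
  i=0: 6856   i=1: 5408   i=2: 5839   i=3: 1755
  i=4: 736   i=5: 3889   i=6: 2753   i=7: 3678
  i=8: 1738   i=9: 1390     …   i=73: 7626
  i=74: 7989
Match at i=74, j=42: k = 74·91 + 42 = 6776.

6776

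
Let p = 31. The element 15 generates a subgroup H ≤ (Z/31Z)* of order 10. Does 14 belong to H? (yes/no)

14 ∈ ⟨15⟩ iff 14^10 ≡ 1 (mod 31), since |⟨15⟩| = 10.
14^10 mod 31 = 25.
Since 25 ≠ 1, 14 does not lie in the subgroup.

no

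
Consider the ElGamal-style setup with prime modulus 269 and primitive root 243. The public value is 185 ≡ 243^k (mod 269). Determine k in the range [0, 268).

Baby-step giant-step with m = ceil(sqrt(268)) = 17.
Baby table (243^j mod 269 for j=0..16):
  0:1  1:243  2:138  3:178  4:214  5:85  6:211  7:163
  8:66  9:167  10:231  11:181  12:136  13:230  14:207  15:267
  16:52
Giant step factor: 243^(-17) ≡ 192 (mod 269).
Scan 185·192^i mod 269 for i = 0, 1, …:
  i=0: 185   i=1: 12   i=2: 152   i=3: 132
  i=4: 58   i=5: 107   i=6: 100   i=7: 101
  i=8: 24   i=9: 35   i=10: 264   i=11: 116
  i=12: 214
Match at i=12, j=4: k = 12·17 + 4 = 208.

208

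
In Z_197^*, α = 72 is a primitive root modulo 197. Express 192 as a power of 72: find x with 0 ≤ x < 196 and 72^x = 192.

Baby-step giant-step with m = ceil(sqrt(196)) = 14.
Baby table (72^j mod 197 for j=0..13):
  0:1  1:72  2:62  3:130  4:101  5:180  6:155  7:128
  8:154  9:56  10:92  11:123  12:188  13:140
Giant step factor: 72^(-14) ≡ 6 (mod 197).
Scan 192·6^i mod 197 for i = 0, 1, …:
  i=0: 192   i=1: 167   i=2: 17   i=3: 102
  i=4: 21   i=5: 126   i=6: 165   i=7: 5
  i=8: 30   i=9: 180
Match at i=9, j=5: x = 9·14 + 5 = 131.

131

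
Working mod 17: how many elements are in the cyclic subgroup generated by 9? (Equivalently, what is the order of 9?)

The order of 9 must divide p − 1 = 16 = 2^4.
Divisors: 1, 2, 4, 8, 16.
Check each in increasing order: 9^1 ≡ 9;  9^2 ≡ 13;  9^4 ≡ 16;  9^8 ≡ 1.
Smallest exponent giving 1 is 8.

8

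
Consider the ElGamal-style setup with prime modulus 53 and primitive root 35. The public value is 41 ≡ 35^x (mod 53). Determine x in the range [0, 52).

5

Successive powers of 35 modulo 53:
  35^0=1  35^1=35  35^2=6  35^3=51  35^4=36  35^5=41
So 35^5 ≡ 41 (mod 53), giving x = 5.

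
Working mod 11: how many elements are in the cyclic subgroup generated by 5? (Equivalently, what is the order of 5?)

5

The order of 5 must divide p − 1 = 10 = 2 · 5.
Divisors: 1, 2, 5, 10.
Check each in increasing order: 5^1 ≡ 5;  5^2 ≡ 3;  5^5 ≡ 1.
Smallest exponent giving 1 is 5.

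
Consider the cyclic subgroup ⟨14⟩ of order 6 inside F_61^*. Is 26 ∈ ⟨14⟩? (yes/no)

no

⟨14⟩ has order 6; its elements mod 61 are {1, 13, 14, 47, 48, 60}.
26 is not in this set.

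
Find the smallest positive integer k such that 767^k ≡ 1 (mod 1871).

935

The order of 767 must divide p − 1 = 1870 = 2 · 5 · 11 · 17.
Divisors: 1, 2, 5, 10, 11, 17, 22, 34, 55, 85, 110, 170, 187, 374, 935, 1870.
Check each in increasing order: 767^1 ≡ 767;  767^2 ≡ 795;  767^5 ≡ 172;  767^10 ≡ 1519;  767^11 ≡ 1311;  767^17 ≡ 866;  767^22 ≡ 1143;  767^34 ≡ 1556;  767^55 ≡ 77;  767^85 ≡ 1304;  767^110 ≡ 316;  767^170 ≡ 1548;  767^187 ≡ 932;  767^374 ≡ 480;  767^935 ≡ 1.
Smallest exponent giving 1 is 935.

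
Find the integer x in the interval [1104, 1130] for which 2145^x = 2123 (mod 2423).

1119

Compute 2145^1104 mod 2423 = 191, then multiply by 2145 repeatedly:
  2145^1104=191  2145^1105=208  2145^1106=328  2145^1107=890  2145^1108=2149
  2145^1109=1059  2145^1110=1204  2145^1111=2085  2145^1112=1890  2145^1113=371
  2145^1114=1051  2145^1115=1005  2145^1116=1678  2145^1117=1155  2145^1118=1169
  2145^1119=2123
Found 2123 at exponent 1119.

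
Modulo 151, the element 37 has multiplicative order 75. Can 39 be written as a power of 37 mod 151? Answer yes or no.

39 ∈ ⟨37⟩ iff 39^75 ≡ 1 (mod 151), since |⟨37⟩| = 75.
39^75 mod 151 = 1.
Since 1 = 1, 39 lies in the subgroup.

yes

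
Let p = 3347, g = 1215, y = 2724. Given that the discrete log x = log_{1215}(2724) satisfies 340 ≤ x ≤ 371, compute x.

Compute 1215^340 mod 3347 = 2892, then multiply by 1215 repeatedly:
  1215^340=2892  1215^341=2777  1215^342=279  1215^343=938  1215^344=1690
  1215^345=1639  1215^346=3267  1215^347=3210  1215^348=895  1215^349=2997
  1215^350=3166  1215^351=987  1215^352=979  1215^353=1300  1215^354=3063
  1215^355=3028  1215^356=667  1215^357=431  1215^358=1533  1215^359=1663
  1215^360=2304  1215^361=1268  1215^362=1000  1215^363=39  1215^364=527
  1215^365=1028  1215^366=589  1215^367=2724
Found 2724 at exponent 367.

367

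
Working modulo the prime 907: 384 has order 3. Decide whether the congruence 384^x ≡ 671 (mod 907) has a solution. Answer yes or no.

no

671 ∈ ⟨384⟩ iff 671^3 ≡ 1 (mod 907), since |⟨384⟩| = 3.
671^3 mod 907 = 895.
Since 895 ≠ 1, 671 does not lie in the subgroup.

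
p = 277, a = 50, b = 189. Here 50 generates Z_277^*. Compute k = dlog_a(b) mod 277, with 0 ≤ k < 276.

Baby-step giant-step with m = ceil(sqrt(276)) = 17.
Baby table (50^j mod 277 for j=0..16):
  0:1  1:50  2:7  3:73  4:49  5:234  6:66  7:253
  8:185  9:109  10:187  11:209  12:201  13:78  14:22  15:269
  16:154
Giant step factor: 50^(-17) ≡ 183 (mod 277).
Scan 189·183^i mod 277 for i = 0, 1, …:
  i=0: 189   i=1: 239   i=2: 248   i=3: 233
  i=4: 258   i=5: 124   i=6: 255   i=7: 129
  i=8: 62   i=9: 266     …   i=13: 240
  i=14: 154
Match at i=14, j=16: k = 14·17 + 16 = 254.

254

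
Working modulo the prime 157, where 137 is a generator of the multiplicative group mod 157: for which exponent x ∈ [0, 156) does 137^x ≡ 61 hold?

Baby-step giant-step with m = ceil(sqrt(156)) = 13.
Baby table (137^j mod 157 for j=0..12):
  0:1  1:137  2:86  3:7  4:17  5:131  6:49  7:119
  8:132  9:29  10:48  11:139  12:46
Giant step factor: 137^(-13) ≡ 50 (mod 157).
Scan 61·50^i mod 157 for i = 0, 1, …:
  i=0: 61   i=1: 67   i=2: 53   i=3: 138
  i=4: 149   i=5: 71   i=6: 96   i=7: 90
  i=8: 104   i=9: 19   i=10: 8   i=11: 86
Match at i=11, j=2: x = 11·13 + 2 = 145.

145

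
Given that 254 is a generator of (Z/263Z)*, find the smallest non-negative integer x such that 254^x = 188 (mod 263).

11

Successive powers of 254 modulo 263:
  254^0=1  254^1=254  254^2=81  254^3=60  254^4=249  254^5=126
  254^6=181  254^7=212  254^8=196  254^9=77  254^10=96  254^11=188
So 254^11 ≡ 188 (mod 263), giving x = 11.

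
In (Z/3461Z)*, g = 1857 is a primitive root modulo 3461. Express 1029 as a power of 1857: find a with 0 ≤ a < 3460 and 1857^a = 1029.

Baby-step giant-step with m = ceil(sqrt(3460)) = 59.
Baby table (1857^j mod 3461 for j=0..58):
  0:1  1:1857  2:1293  3:2628  4:186  5:2763  6:1689  7:807
  8:3447  9:1690  10:2664  11:1279  12:857  13:2850  14:581  15:2546
  16:196  17:567  18:775  19:2860  20:1846  21:1632  22:2249  23:2427
  24:717  25:2445  26:2994  27:1492  28:1844  29:1379  30:3124  31:632
  32:345  33:380  34:3077  35:3339  36:1872  37:1460  38:1257  39:1535
  40:2092  41:1602  42:1915  43:1708  44:1480  45:326  46:3168  47:2737
  48:1861  49:1799  50:878  51:315  52:46  53:2358  54:641  55:3214
  56:1634  57:2502  58:1552
Giant step factor: 1857^(-59) ≡ 3399 (mod 3461).
Scan 1029·3399^i mod 3461 for i = 0, 1, …:
  i=0: 1029   i=1: 1961   i=2: 3014   i=3: 26
  i=4: 1849   i=5: 3036   i=6: 2123   i=7: 3353
  i=8: 3235   i=9: 168     …   i=17: 175
  i=18: 2994
Match at i=18, j=26: a = 18·59 + 26 = 1088.

1088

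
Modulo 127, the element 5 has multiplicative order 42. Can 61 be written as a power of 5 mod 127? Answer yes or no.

yes

61 ∈ ⟨5⟩ iff 61^42 ≡ 1 (mod 127), since |⟨5⟩| = 42.
61^42 mod 127 = 1.
Since 1 = 1, 61 lies in the subgroup.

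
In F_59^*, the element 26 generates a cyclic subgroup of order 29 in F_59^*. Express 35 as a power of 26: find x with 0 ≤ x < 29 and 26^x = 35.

Successive powers of 26 modulo 59:
  26^0=1  26^1=26  26^2=27  26^3=53  26^4=21  26^5=15
  26^6=36  26^7=51  26^8=28  26^9=20  26^10=48  26^11=9
  26^12=57  26^13=7  26^14=5  26^15=12  26^16=17  26^17=29
  26^18=46  26^19=16  26^20=3  26^21=19  26^22=22  26^23=41
  26^24=4  26^25=45  26^26=49  26^27=35
So 26^27 ≡ 35 (mod 59), giving x = 27.

27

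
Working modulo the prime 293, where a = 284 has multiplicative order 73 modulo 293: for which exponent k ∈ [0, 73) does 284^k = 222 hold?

Baby-step giant-step with m = ceil(sqrt(73)) = 9.
Baby table (284^j mod 293 for j=0..8):
  0:1  1:284  2:81  3:150  4:115  5:137  6:232  7:256
  8:40
Giant step factor: 284^(-9) ≡ 258 (mod 293).
Scan 222·258^i mod 293 for i = 0, 1, …:
  i=0: 222   i=1: 141   i=2: 46   i=3: 148
  i=4: 94   i=5: 226   i=6: 1
Match at i=6, j=0: k = 6·9 + 0 = 54.

54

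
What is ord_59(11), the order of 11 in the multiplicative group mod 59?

58

The order of 11 must divide p − 1 = 58 = 2 · 29.
Divisors: 1, 2, 29, 58.
Check each in increasing order: 11^1 ≡ 11;  11^2 ≡ 3;  11^29 ≡ 58;  11^58 ≡ 1.
Smallest exponent giving 1 is 58.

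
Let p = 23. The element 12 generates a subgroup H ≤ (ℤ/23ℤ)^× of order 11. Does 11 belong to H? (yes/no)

no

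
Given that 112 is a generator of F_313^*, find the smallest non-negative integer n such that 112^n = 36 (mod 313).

300

Baby-step giant-step with m = ceil(sqrt(312)) = 18.
Baby table (112^j mod 313 for j=0..17):
  0:1  1:112  2:24  3:184  4:263  5:34  6:52  7:190
  8:309  9:178  10:217  11:203  12:200  13:177  14:105  15:179
  16:16  17:227
Giant step factor: 112^(-18) ≡ 97 (mod 313).
Scan 36·97^i mod 313 for i = 0, 1, …:
  i=0: 36   i=1: 49   i=2: 58   i=3: 305
  i=4: 163   i=5: 161   i=6: 280   i=7: 242
  i=8: 312   i=9: 216     …   i=15: 115
  i=16: 200
Match at i=16, j=12: n = 16·18 + 12 = 300.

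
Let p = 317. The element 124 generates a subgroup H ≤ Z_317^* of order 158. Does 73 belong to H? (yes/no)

73 ∈ ⟨124⟩ iff 73^158 ≡ 1 (mod 317), since |⟨124⟩| = 158.
73^158 mod 317 = 1.
Since 1 = 1, 73 lies in the subgroup.

yes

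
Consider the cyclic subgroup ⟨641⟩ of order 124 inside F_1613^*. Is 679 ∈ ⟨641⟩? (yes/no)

yes

679 ∈ ⟨641⟩ iff 679^124 ≡ 1 (mod 1613), since |⟨641⟩| = 124.
679^124 mod 1613 = 1.
Since 1 = 1, 679 lies in the subgroup.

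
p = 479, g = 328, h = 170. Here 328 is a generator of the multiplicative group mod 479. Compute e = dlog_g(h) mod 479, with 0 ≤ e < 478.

43

Baby-step giant-step with m = ceil(sqrt(478)) = 22.
Baby table (328^j mod 479 for j=0..21):
  0:1  1:328  2:288  3:101  4:77  5:348  6:142  7:113
  8:181  9:451  10:396  11:79  12:46  13:239  14:315  15:335
  16:189  17:201  18:305  19:408  20:183  21:149
Giant step factor: 328^(-22) ≡ 308 (mod 479).
Scan 170·308^i mod 479 for i = 0, 1, …:
  i=0: 170   i=1: 149
Match at i=1, j=21: e = 1·22 + 21 = 43.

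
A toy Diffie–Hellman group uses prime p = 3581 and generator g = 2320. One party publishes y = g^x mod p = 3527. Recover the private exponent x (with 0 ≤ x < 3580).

2422

Baby-step giant-step with m = ceil(sqrt(3580)) = 60.
Baby table (2320^j mod 3581 for j=0..59):
  0:1  1:2320  2:157  3:2559  4:3163  5:691  6:2413  7:1057
  8:2836  9:1223  10:1208  11:2218  12:3444  13:869  14:3558  15:355
  16:3551  17:2020  18:2452  19:2012  20:1797  21:756  22:2811  23:519
  24:864  25:2701  26:3151  27:1499  28:529  29:2578  30:690  31:93
  32:900  33:277  34:1641  35:517  36:3386  37:2387  38:1614  39:2335
  40:2728  41:1333  42:2157  43:1583  44:2035  45:1442  46:786  47:791
  48:1648  49:2433  50:904  51:2395  52:2269  53:10  54:1714  55:1570
  56:523  57:2982  58:3329  59:2644
Giant step factor: 2320^(-60) ≡ 3374 (mod 3581).
Scan 3527·3374^i mod 3581 for i = 0, 1, …:
  i=0: 3527   i=1: 435   i=2: 3061   i=3: 210
  i=4: 3083   i=5: 2818   i=6: 377   i=7: 743
  i=8: 182   i=9: 1717     …   i=39: 713
  i=40: 2811
Match at i=40, j=22: x = 40·60 + 22 = 2422.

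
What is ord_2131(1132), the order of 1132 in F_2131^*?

The order of 1132 must divide p − 1 = 2130 = 2 · 3 · 5 · 71.
Divisors: 1, 2, 3, 5, 6, 10, 15, 30, 71, 142, 213, 355, 426, 710, 1065, 2130.
Check each in increasing order: 1132^1 ≡ 1132;  1132^2 ≡ 693;  1132^3 ≡ 268;  1132^5 ≡ 327;  1132^6 ≡ 1501;  1132^10 ≡ 379;  1132^15 ≡ 335;  1132^30 ≡ 1413;  1132^71 ≡ 1663;  1132^142 ≡ 1662;  1132^213 ≡ 2130;  1132^355 ≡ 469;  1132^426 ≡ 1.
Smallest exponent giving 1 is 426.

426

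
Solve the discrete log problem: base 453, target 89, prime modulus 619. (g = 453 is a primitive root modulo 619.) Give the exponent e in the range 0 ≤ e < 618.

Baby-step giant-step with m = ceil(sqrt(618)) = 25.
Baby table (453^j mod 619 for j=0..24):
  0:1  1:453  2:320  3:114  4:265  5:578  6:616  7:498
  8:278  9:277  10:443  11:123  12:9  13:363  14:404  15:407
  16:528  17:250  18:592  19:149  20:26  21:17  22:273  23:488
  24:81
Giant step factor: 453^(-25) ≡ 18 (mod 619).
Scan 89·18^i mod 619 for i = 0, 1, …:
  i=0: 89   i=1: 364   i=2: 362   i=3: 326
  i=4: 297   i=5: 394   i=6: 283   i=7: 142
  i=8: 80   i=9: 202   i=10: 541   i=11: 453
Match at i=11, j=1: e = 11·25 + 1 = 276.

276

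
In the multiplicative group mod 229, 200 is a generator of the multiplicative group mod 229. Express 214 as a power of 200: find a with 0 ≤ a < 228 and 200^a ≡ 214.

168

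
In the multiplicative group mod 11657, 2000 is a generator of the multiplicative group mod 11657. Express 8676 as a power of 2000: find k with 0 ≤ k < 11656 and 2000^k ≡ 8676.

Baby-step giant-step with m = ceil(sqrt(11656)) = 108.
Baby table (2000^j mod 11657 for j=0..107):
  0:1  1:2000  2:1649  3:10726  4:3120  5:3505  6:4143  7:9530
  8:805  9:1334  10:10204  11:8250  12:5345  13:531  14:1213  15:1344
  16:6890  17:1426  18:7692  19:8417  20:1292  21:7803  22:8934  23:9476
  24:9375  25:5544  26:2193  27:2968  28:2587  29:9949  30:11158  31:4502
  32:4796  33:9946  34:5158  35:11212  36:7589  37:586  38:6300  39:10440
  40:2313  41:9828  42:2298  43:3142  44:877  45:5450  46:705  47:11160
  48:8502  49:8094  50:8084  51:11398  52:6565  53:4218  54:7989  55:7910
  56:1451  57:11064  58:3014  59:1331  60:4204  61:3303  62:8138  63:2828
  64:2355  65:572  66:1614  67:10668  68:3690  69:1119  70:11513  71:3425
  72:7341  73:5837  74:5343  75:8188  76:9572  77:3206  78:650  79:6073
  80:11063  81:1014  82:11339  83:5135  84:183  85:4633  86:10342  87:4482
  88:11424  89:280  90:464  91:7097  92:7431  93:10982  94:2212  95:5997
  96:10604  97:3917  98:496  99:1155  100:1914  101:4504  102:8796  103:1587
  104:3296  105:5795  106:2942  107:8872
Giant step factor: 2000^(-108) ≡ 2467 (mod 11657).
Scan 8676·2467^i mod 11657 for i = 0, 1, …:
  i=0: 8676   i=1: 1440   i=2: 8752   i=3: 2420
  i=4: 1756   i=5: 7305   i=6: 11370   i=7: 3048
  i=8: 651   i=9: 9008     …   i=97: 3346
  i=98: 1426
Match at i=98, j=17: k = 98·108 + 17 = 10601.

10601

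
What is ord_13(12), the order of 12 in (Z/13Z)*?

The order of 12 must divide p − 1 = 12 = 2^2 · 3.
Divisors: 1, 2, 3, 4, 6, 12.
Check each in increasing order: 12^1 ≡ 12;  12^2 ≡ 1.
Smallest exponent giving 1 is 2.

2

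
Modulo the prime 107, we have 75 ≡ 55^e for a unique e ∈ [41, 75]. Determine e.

50

Compute 55^41 mod 107 = 24, then multiply by 55 repeatedly:
  55^41=24  55^42=36  55^43=54  55^44=81  55^45=68
  55^46=102  55^47=46  55^48=69  55^49=50  55^50=75
Found 75 at exponent 50.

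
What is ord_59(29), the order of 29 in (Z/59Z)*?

29

The order of 29 must divide p − 1 = 58 = 2 · 29.
Divisors: 1, 2, 29, 58.
Check each in increasing order: 29^1 ≡ 29;  29^2 ≡ 15;  29^29 ≡ 1.
Smallest exponent giving 1 is 29.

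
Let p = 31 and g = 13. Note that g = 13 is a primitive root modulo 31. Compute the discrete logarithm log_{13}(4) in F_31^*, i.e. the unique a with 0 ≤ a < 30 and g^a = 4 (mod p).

18

Successive powers of 13 modulo 31:
  13^0=1  13^1=13  13^2=14  13^3=27  13^4=10  13^5=6
  13^6=16  13^7=22  13^8=7  13^9=29  13^10=5  13^11=3
  13^12=8  13^13=11  13^14=19  13^15=30  13^16=18  13^17=17
  13^18=4
So 13^18 ≡ 4 (mod 31), giving a = 18.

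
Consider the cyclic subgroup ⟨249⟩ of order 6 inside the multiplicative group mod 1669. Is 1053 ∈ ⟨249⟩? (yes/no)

no

⟨249⟩ has order 6; its elements mod 1669 are {1, 248, 249, 1420, 1421, 1668}.
1053 is not in this set.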